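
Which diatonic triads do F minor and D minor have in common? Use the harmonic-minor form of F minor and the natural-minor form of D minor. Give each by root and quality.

C, Edim

Triads in F minor (harmonic minor): Fm (i), Gdim (ii°), A♭aug (III+), B♭m (iv), C (V), D♭ (VI), Edim (vii°).
Triads in D minor (natural minor): Dm (i), Edim (ii°), F (III), Gm (iv), Am (v), B♭ (VI), C (VII).
Shared triads with their functions: C (V in F minor, VII in D minor); Edim (vii° in F minor, ii° in D minor).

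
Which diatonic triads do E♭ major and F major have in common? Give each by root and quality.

Gm, B♭

Triads in E♭ major: E♭ (I), Fm (ii), Gm (iii), A♭ (IV), B♭ (V), Cm (vi), Ddim (vii°).
Triads in F major: F (I), Gm (ii), Am (iii), B♭ (IV), C (V), Dm (vi), Edim (vii°).
Shared triads with their functions: Gm (iii in E♭ major, ii in F major); B♭ (V in E♭ major, IV in F major).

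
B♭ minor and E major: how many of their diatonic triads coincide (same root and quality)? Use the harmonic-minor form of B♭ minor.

0

Diatonic triads of B♭ minor (harmonic minor): B♭m (i), Cdim (ii°), D♭aug (III+), E♭m (iv), F (V), G♭ (VI), Adim (vii°).
Diatonic triads of E major: E (I), F♯m (ii), G♯m (iii), A (IV), B (V), C♯m (vi), D♯dim (vii°).
No triad has the same root and quality in both keys.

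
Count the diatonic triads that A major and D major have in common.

4

Diatonic triads of A major: A (I), Bm (ii), C#m (iii), D (IV), E (V), F#m (vi), G#dim (vii°).
Diatonic triads of D major: D (I), Em (ii), F#m (iii), G (IV), A (V), Bm (vi), C#dim (vii°).
Matching root and quality in both lists: A, Bm, D, F#m.
That gives 4 common triads.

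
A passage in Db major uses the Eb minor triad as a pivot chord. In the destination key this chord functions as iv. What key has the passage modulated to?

The numeral iv denotes a minor triad on scale degree 4. With Eb on degree 4, the tonic of the new key is Bb.
Degree 4 carries a minor triad in minor keys, so the destination is Bb minor.
Check: the diatonic triads of Bb minor (natural minor) are Bbm (i), Cdim (ii°), Db (III), Ebm (iv), Fm (v), Gb (VI), Ab (VII) — Eb minor is indeed iv.

Bb minor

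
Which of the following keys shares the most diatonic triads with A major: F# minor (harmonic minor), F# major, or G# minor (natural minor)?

F# minor

Triads of A major: A major (I), B minor (ii), C# minor (iii), D major (IV), E major (V), F# minor (vi), G# diminished (vii°).
F# minor (harmonic minor) shares 4: Bm, D, F#m, G#dim.
F# major shares 0: none.
G# minor (natural minor) shares 2: C#m, E.
The most common triads (4) are shared with F# minor.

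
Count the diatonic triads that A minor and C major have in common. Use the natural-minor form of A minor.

7

Diatonic triads of A minor (natural minor): Am (i), Bdim (ii°), C (III), Dm (iv), Em (v), F (VI), G (VII).
Diatonic triads of C major: C (I), Dm (ii), Em (iii), F (IV), G (V), Am (vi), Bdim (vii°).
Matching root and quality in both lists: Am, Bdim, C, Dm, Em, F, G.
That gives 7 common triads.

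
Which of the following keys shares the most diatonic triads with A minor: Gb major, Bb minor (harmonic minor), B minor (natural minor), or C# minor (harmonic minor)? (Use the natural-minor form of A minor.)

Triads of A minor (natural minor): Am (i), Bdim (ii°), C (III), Dm (iv), Em (v), F (VI), G (VII).
Gb major shares 0: none.
Bb minor (harmonic minor) shares 1: F.
B minor (natural minor) shares 2: Em, G.
C# minor (harmonic minor) shares 0: none.
The most common triads (2) are shared with B minor.

B minor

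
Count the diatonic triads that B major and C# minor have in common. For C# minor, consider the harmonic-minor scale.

Diatonic triads of B major: B major (I), C# minor (ii), D# minor (iii), E major (IV), F# major (V), G# minor (vi), A# diminished (vii°).
Diatonic triads of C# minor (harmonic minor): C# minor (i), D# diminished (ii°), E augmented (III+), F# minor (iv), G# major (V), A major (VI), B# diminished (vii°).
Matching root and quality in both lists: C# minor.
That gives 1 common triad.

1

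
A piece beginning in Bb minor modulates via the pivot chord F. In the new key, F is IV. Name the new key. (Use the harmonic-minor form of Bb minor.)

C major

The numeral IV denotes a major triad on scale degree 4. With F on degree 4, the tonic of the new key is C.
Degree 4 carries a major triad in major keys, so the destination is C major.
Check: the diatonic triads of C major are C (I), Dm (ii), Em (iii), F (IV), G (V), Am (vi), Bdim (vii°) — F is indeed IV.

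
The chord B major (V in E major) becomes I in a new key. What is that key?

The numeral I denotes a major triad on scale degree 1. With B on degree 1, the tonic of the new key is B.
Degree 1 carries a major triad in major keys, so the destination is B major.
Check: the diatonic triads of B major are B (I), C♯m (ii), D♯m (iii), E (IV), F♯ (V), G♯m (vi), A♯dim (vii°) — B major is indeed I.

B major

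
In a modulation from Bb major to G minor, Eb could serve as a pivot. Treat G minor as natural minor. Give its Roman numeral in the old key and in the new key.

IV in Bb major; VI in G minor

The scale of Bb major is Bb C D Eb F G A; Eb is degree 4, and the triad built there (Eb-G-Bb) is major, so it is IV.
The scale of G minor (natural minor) is G A Bb C D Eb F; Eb is degree 6, and the triad built there (Eb-G-Bb) is major, so it is VI.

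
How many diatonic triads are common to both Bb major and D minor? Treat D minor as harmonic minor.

3

Diatonic triads of Bb major: Bb major (I), C minor (ii), D minor (iii), Eb major (IV), F major (V), G minor (vi), A diminished (vii°).
Diatonic triads of D minor (harmonic minor): D minor (i), E diminished (ii°), F augmented (III+), G minor (iv), A major (V), Bb major (VI), C# diminished (vii°).
Matching root and quality in both lists: Bb major, D minor, G minor.
That gives 3 common triads.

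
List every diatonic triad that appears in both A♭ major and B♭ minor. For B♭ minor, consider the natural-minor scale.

Triads in A♭ major: A♭ (I), B♭m (ii), Cm (iii), D♭ (IV), E♭ (V), Fm (vi), Gdim (vii°).
Triads in B♭ minor (natural minor): B♭m (i), Cdim (ii°), D♭ (III), E♭m (iv), Fm (v), G♭ (VI), A♭ (VII).
Shared triads with their functions: A♭ (I in A♭ major, VII in B♭ minor); B♭m (ii in A♭ major, i in B♭ minor); D♭ (IV in A♭ major, III in B♭ minor); Fm (vi in A♭ major, v in B♭ minor).

A♭, B♭m, D♭, Fm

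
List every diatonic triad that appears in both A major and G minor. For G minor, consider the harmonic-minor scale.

D

Triads in A major: A (I), Bm (ii), C♯m (iii), D (IV), E (V), F♯m (vi), G♯dim (vii°).
Triads in G minor (harmonic minor): Gm (i), Adim (ii°), B♭aug (III+), Cm (iv), D (V), E♭ (VI), F♯dim (vii°).
Shared triads with their functions: D (IV in A major, V in G minor).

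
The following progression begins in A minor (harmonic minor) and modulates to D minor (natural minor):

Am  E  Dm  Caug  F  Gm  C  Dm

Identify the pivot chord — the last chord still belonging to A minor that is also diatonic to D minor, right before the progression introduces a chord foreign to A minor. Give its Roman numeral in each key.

Chords diatonic to A minor: Am, Bdim, Caug, Dm, E, F, G#dim.
Reading the progression, the first chord not in that set is Gm, so the modulation leaves A minor there.
The chord immediately before Gm is F, which is diatonic to both keys: VI in A minor and III in D minor.

F — VI in A minor, III in D minor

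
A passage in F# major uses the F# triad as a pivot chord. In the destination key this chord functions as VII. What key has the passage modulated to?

The numeral VII denotes a major triad on scale degree 7. With F# on degree 7, the tonic of the new key is G#.
Degree 7 carries a major triad in natural-minor keys, so the destination is G# minor.
Check: the diatonic triads of G# minor (natural minor) are G#m (i), A#dim (ii°), B (III), C#m (iv), D#m (v), E (VI), F# (VII) — F# is indeed VII.

G# minor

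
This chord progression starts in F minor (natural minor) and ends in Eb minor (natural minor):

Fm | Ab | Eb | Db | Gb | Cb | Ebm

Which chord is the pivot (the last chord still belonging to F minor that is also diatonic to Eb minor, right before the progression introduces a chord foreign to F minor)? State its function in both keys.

Db — VI in F minor, VII in Eb minor

Chords diatonic to F minor: Fm, Gdim, Ab, Bbm, Cm, Db, Eb.
Reading the progression, the first chord not in that set is Gb, so the modulation leaves F minor there.
The chord immediately before Gb is Db, which is diatonic to both keys: VI in F minor and VII in Eb minor.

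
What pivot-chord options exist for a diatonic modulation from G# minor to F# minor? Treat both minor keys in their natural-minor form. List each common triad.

C#m, E

Triads in G# minor (natural minor): G# minor (i), A# diminished (ii°), B major (III), C# minor (iv), D# minor (v), E major (VI), F# major (VII).
Triads in F# minor (natural minor): F# minor (i), G# diminished (ii°), A major (III), B minor (iv), C# minor (v), D major (VI), E major (VII).
Shared triads with their functions: C# minor (iv in G# minor, v in F# minor); E major (VI in G# minor, VII in F# minor).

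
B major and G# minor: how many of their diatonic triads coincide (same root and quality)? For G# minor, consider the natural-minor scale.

Diatonic triads of B major: B (I), C#m (ii), D#m (iii), E (IV), F# (V), G#m (vi), A#dim (vii°).
Diatonic triads of G# minor (natural minor): G#m (i), A#dim (ii°), B (III), C#m (iv), D#m (v), E (VI), F# (VII).
Matching root and quality in both lists: B, C#m, D#m, E, F#, G#m, A#dim.
That gives 7 common triads.

7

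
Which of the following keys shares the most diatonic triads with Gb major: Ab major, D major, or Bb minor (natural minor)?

Bb minor

Triads of Gb major: Gb major (I), Ab minor (ii), Bb minor (iii), Cb major (IV), Db major (V), Eb minor (vi), F diminished (vii°).
Ab major shares 2: Bbm, Db.
D major shares 0: none.
Bb minor (natural minor) shares 4: Gb, Bbm, Db, Ebm.
The most common triads (4) are shared with Bb minor.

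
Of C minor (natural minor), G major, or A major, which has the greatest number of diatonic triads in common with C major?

G major

Triads of C major: C major (I), D minor (ii), E minor (iii), F major (IV), G major (V), A minor (vi), B diminished (vii°).
C minor (natural minor) shares 0: none.
G major shares 4: C, Em, G, Am.
A major shares 0: none.
The most common triads (4) are shared with G major.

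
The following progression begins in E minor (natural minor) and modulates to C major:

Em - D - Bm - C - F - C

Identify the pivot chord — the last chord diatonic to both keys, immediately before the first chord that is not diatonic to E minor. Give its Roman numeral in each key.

Chords diatonic to E minor: Em, F#dim, G, Am, Bm, C, D.
Reading the progression, the first chord not in that set is F, so the modulation leaves E minor there.
The chord immediately before F is C, which is diatonic to both keys: VI in E minor and I in C major.

C — VI in E minor, I in C major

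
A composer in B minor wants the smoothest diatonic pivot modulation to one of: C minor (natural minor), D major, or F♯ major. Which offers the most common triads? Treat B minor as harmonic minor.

Triads of B minor (harmonic minor): Bm (i), C♯dim (ii°), Daug (III+), Em (iv), F♯ (V), G (VI), A♯dim (vii°).
C minor (natural minor) shares 0: none.
D major shares 4: Bm, C♯dim, Em, G.
F♯ major shares 1: F♯.
The most common triads (4) are shared with D major.

D major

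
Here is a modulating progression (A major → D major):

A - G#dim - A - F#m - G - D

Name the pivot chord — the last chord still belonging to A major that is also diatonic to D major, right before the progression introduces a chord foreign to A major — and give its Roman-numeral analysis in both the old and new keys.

F#m — vi in A major, iii in D major

Chords diatonic to A major: A, Bm, C#m, D, E, F#m, G#dim.
Reading the progression, the first chord not in that set is G, so the modulation leaves A major there.
The chord immediately before G is F#m, which is diatonic to both keys: vi in A major and iii in D major.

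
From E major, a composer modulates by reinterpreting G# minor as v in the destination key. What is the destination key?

C# minor

The numeral v denotes a minor triad on scale degree 5. With G# on degree 5, the tonic of the new key is C#.
Degree 5 carries a minor triad in natural-minor keys, so the destination is C# minor.
Check: the diatonic triads of C# minor (natural minor) are C#m (i), D#dim (ii°), E (III), F#m (iv), G#m (v), A (VI), B (VII) — G# minor is indeed v.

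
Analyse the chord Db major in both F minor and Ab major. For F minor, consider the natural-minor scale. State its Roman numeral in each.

VI in F minor; IV in Ab major

The scale of F minor (natural minor) is F G Ab Bb C Db Eb; Db is degree 6, and the triad built there (Db-F-Ab) is major, so it is VI.
The scale of Ab major is Ab Bb C Db Eb F G; Db is degree 4, and the triad built there (Db-F-Ab) is major, so it is IV.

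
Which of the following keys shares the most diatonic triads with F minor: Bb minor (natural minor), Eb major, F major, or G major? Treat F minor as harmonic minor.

Bb minor

Triads of F minor (harmonic minor): F minor (i), G diminished (ii°), Ab augmented (III+), Bb minor (iv), C major (V), Db major (VI), E diminished (vii°).
Bb minor (natural minor) shares 3: Fm, Bbm, Db.
Eb major shares 1: Fm.
F major shares 2: C, Edim.
G major shares 1: C.
The most common triads (3) are shared with Bb minor.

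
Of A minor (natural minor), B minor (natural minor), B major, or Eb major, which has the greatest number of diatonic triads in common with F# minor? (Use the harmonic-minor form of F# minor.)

Triads of F# minor (harmonic minor): F# minor (i), G# diminished (ii°), A augmented (III+), B minor (iv), C# major (V), D major (VI), E# diminished (vii°).
A minor (natural minor) shares 0: none.
B minor (natural minor) shares 3: F#m, Bm, D.
B major shares 0: none.
Eb major shares 0: none.
The most common triads (3) are shared with B minor.

B minor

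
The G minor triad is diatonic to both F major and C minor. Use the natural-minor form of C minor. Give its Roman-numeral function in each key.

The scale of F major is F G A Bb C D E; G is degree 2, and the triad built there (G-Bb-D) is minor, so it is ii.
The scale of C minor (natural minor) is C D Eb F G Ab Bb; G is degree 5, and the triad built there (G-Bb-D) is minor, so it is v.

ii in F major; v in C minor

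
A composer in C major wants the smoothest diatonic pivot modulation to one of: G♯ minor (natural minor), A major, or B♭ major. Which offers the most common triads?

B♭ major

Triads of C major: C major (I), D minor (ii), E minor (iii), F major (IV), G major (V), A minor (vi), B diminished (vii°).
G♯ minor (natural minor) shares 0: none.
A major shares 0: none.
B♭ major shares 2: Dm, F.
The most common triads (2) are shared with B♭ major.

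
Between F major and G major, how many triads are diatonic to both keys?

2

Diatonic triads of F major: F (I), Gm (ii), Am (iii), B♭ (IV), C (V), Dm (vi), Edim (vii°).
Diatonic triads of G major: G (I), Am (ii), Bm (iii), C (IV), D (V), Em (vi), F♯dim (vii°).
Matching root and quality in both lists: Am, C.
That gives 2 common triads.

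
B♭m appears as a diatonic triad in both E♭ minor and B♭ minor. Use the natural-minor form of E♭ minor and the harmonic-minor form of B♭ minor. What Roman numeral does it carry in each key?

v in E♭ minor; i in B♭ minor

The scale of E♭ minor (natural minor) is E♭ F G♭ A♭ B♭ C♭ D♭; B♭ is degree 5, and the triad built there (B♭-D♭-F) is minor, so it is v.
The scale of B♭ minor (harmonic minor) is B♭ C D♭ E♭ F G♭ A; B♭ is degree 1, and the triad built there (B♭-D♭-F) is minor, so it is i.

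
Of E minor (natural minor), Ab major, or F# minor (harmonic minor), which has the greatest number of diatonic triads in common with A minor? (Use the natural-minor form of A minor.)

E minor

Triads of A minor (natural minor): Am (i), Bdim (ii°), C (III), Dm (iv), Em (v), F (VI), G (VII).
E minor (natural minor) shares 4: Am, C, Em, G.
Ab major shares 0: none.
F# minor (harmonic minor) shares 0: none.
The most common triads (4) are shared with E minor.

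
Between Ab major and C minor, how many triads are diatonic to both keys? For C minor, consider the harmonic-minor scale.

Diatonic triads of Ab major: Ab major (I), Bb minor (ii), C minor (iii), Db major (IV), Eb major (V), F minor (vi), G diminished (vii°).
Diatonic triads of C minor (harmonic minor): C minor (i), D diminished (ii°), Eb augmented (III+), F minor (iv), G major (V), Ab major (VI), B diminished (vii°).
Matching root and quality in both lists: Ab major, C minor, F minor.
That gives 3 common triads.

3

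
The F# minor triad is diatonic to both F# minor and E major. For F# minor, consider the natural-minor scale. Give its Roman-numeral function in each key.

i in F# minor; ii in E major

The scale of F# minor (natural minor) is F# G# A B C# D E; F# is degree 1, and the triad built there (F#-A-C#) is minor, so it is i.
The scale of E major is E F# G# A B C# D#; F# is degree 2, and the triad built there (F#-A-C#) is minor, so it is ii.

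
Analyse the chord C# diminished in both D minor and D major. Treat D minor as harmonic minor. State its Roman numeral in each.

The scale of D minor (harmonic minor) is D E F G A Bb C#; C# is degree 7, and the triad built there (C#-E-G) is diminished, so it is vii°.
The scale of D major is D E F# G A B C#; C# is degree 7, and the triad built there (C#-E-G) is diminished, so it is vii°.

vii° in D minor; vii° in D major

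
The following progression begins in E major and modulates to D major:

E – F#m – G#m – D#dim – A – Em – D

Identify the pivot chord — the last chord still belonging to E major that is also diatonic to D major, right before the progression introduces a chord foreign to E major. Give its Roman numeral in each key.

A — IV in E major, V in D major

Chords diatonic to E major: E, F#m, G#m, A, B, C#m, D#dim.
Reading the progression, the first chord not in that set is Em, so the modulation leaves E major there.
The chord immediately before Em is A, which is diatonic to both keys: IV in E major and V in D major.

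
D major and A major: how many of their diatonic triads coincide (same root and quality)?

Diatonic triads of D major: D (I), Em (ii), F#m (iii), G (IV), A (V), Bm (vi), C#dim (vii°).
Diatonic triads of A major: A (I), Bm (ii), C#m (iii), D (IV), E (V), F#m (vi), G#dim (vii°).
Matching root and quality in both lists: D, F#m, A, Bm.
That gives 4 common triads.

4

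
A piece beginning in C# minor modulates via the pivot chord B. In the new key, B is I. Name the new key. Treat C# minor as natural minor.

The numeral I denotes a major triad on scale degree 1. With B on degree 1, the tonic of the new key is B.
Degree 1 carries a major triad in major keys, so the destination is B major.
Check: the diatonic triads of B major are B (I), C#m (ii), D#m (iii), E (IV), F# (V), G#m (vi), A#dim (vii°) — B is indeed I.

B major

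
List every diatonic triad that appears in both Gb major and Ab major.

Bbm, Db

Triads in Gb major: Gb (I), Abm (ii), Bbm (iii), Cb (IV), Db (V), Ebm (vi), Fdim (vii°).
Triads in Ab major: Ab (I), Bbm (ii), Cm (iii), Db (IV), Eb (V), Fm (vi), Gdim (vii°).
Shared triads with their functions: Bbm (iii in Gb major, ii in Ab major); Db (V in Gb major, IV in Ab major).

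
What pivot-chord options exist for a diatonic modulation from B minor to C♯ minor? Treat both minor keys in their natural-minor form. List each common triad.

Triads in B minor (natural minor): Bm (i), C♯dim (ii°), D (III), Em (iv), F♯m (v), G (VI), A (VII).
Triads in C♯ minor (natural minor): C♯m (i), D♯dim (ii°), E (III), F♯m (iv), G♯m (v), A (VI), B (VII).
Shared triads with their functions: F♯m (v in B minor, iv in C♯ minor); A (VII in B minor, VI in C♯ minor).

F♯m, A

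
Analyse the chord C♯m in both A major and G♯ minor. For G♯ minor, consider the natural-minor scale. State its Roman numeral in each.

The scale of A major is A B C♯ D E F♯ G♯; C♯ is degree 3, and the triad built there (C♯-E-G♯) is minor, so it is iii.
The scale of G♯ minor (natural minor) is G♯ A♯ B C♯ D♯ E F♯; C♯ is degree 4, and the triad built there (C♯-E-G♯) is minor, so it is iv.

iii in A major; iv in G♯ minor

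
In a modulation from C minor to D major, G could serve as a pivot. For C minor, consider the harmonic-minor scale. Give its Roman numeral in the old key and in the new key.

The scale of C minor (harmonic minor) is C D E♭ F G A♭ B; G is degree 5, and the triad built there (G-B-D) is major, so it is V.
The scale of D major is D E F♯ G A B C♯; G is degree 4, and the triad built there (G-B-D) is major, so it is IV.

V in C minor; IV in D major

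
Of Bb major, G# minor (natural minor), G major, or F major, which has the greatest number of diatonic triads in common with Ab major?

Bb major

Triads of Ab major: Ab (I), Bbm (ii), Cm (iii), Db (IV), Eb (V), Fm (vi), Gdim (vii°).
Bb major shares 2: Cm, Eb.
G# minor (natural minor) shares 0: none.
G major shares 0: none.
F major shares 0: none.
The most common triads (2) are shared with Bb major.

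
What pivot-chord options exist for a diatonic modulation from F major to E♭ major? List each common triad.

Triads in F major: F major (I), G minor (ii), A minor (iii), B♭ major (IV), C major (V), D minor (vi), E diminished (vii°).
Triads in E♭ major: E♭ major (I), F minor (ii), G minor (iii), A♭ major (IV), B♭ major (V), C minor (vi), D diminished (vii°).
Shared triads with their functions: G minor (ii in F major, iii in E♭ major); B♭ major (IV in F major, V in E♭ major).

Gm, B♭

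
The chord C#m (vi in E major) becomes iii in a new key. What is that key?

The numeral iii denotes a minor triad on scale degree 3. With C# on degree 3, the tonic of the new key is A.
Degree 3 carries a minor triad in major keys, so the destination is A major.
Check: the diatonic triads of A major are A (I), Bm (ii), C#m (iii), D (IV), E (V), F#m (vi), G#dim (vii°) — C#m is indeed iii.

A major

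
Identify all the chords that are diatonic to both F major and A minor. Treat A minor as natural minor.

F, Am, C, Dm

Triads in F major: F major (I), G minor (ii), A minor (iii), Bb major (IV), C major (V), D minor (vi), E diminished (vii°).
Triads in A minor (natural minor): A minor (i), B diminished (ii°), C major (III), D minor (iv), E minor (v), F major (VI), G major (VII).
Shared triads with their functions: F major (I in F major, VI in A minor); A minor (iii in F major, i in A minor); C major (V in F major, III in A minor); D minor (vi in F major, iv in A minor).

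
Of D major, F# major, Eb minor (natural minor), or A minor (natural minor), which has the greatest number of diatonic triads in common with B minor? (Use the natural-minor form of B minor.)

Triads of B minor (natural minor): B minor (i), C# diminished (ii°), D major (III), E minor (iv), F# minor (v), G major (VI), A major (VII).
D major shares 7: Bm, C#dim, D, Em, F#m, G, A.
F# major shares 0: none.
Eb minor (natural minor) shares 0: none.
A minor (natural minor) shares 2: Em, G.
The most common triads (7) are shared with D major.

D major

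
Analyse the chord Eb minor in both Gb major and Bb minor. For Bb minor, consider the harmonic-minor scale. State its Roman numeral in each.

vi in Gb major; iv in Bb minor

The scale of Gb major is Gb Ab Bb Cb Db Eb F; Eb is degree 6, and the triad built there (Eb-Gb-Bb) is minor, so it is vi.
The scale of Bb minor (harmonic minor) is Bb C Db Eb F Gb A; Eb is degree 4, and the triad built there (Eb-Gb-Bb) is minor, so it is iv.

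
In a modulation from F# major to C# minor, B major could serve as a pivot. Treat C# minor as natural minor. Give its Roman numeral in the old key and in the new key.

The scale of F# major is F# G# A# B C# D# E#; B is degree 4, and the triad built there (B-D#-F#) is major, so it is IV.
The scale of C# minor (natural minor) is C# D# E F# G# A B; B is degree 7, and the triad built there (B-D#-F#) is major, so it is VII.

IV in F# major; VII in C# minor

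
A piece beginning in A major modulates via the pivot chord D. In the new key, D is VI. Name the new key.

The numeral VI denotes a major triad on scale degree 6. With D on degree 6, the tonic of the new key is F♯.
Degree 6 carries a major triad in minor keys, so the destination is F♯ minor.
Check: the diatonic triads of F♯ minor (natural minor) are F♯m (i), G♯dim (ii°), A (III), Bm (iv), C♯m (v), D (VI), E (VII) — D is indeed VI.

F♯ minor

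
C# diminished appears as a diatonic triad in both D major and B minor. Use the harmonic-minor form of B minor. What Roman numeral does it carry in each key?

vii° in D major; ii° in B minor

The scale of D major is D E F# G A B C#; C# is degree 7, and the triad built there (C#-E-G) is diminished, so it is vii°.
The scale of B minor (harmonic minor) is B C# D E F# G A#; C# is degree 2, and the triad built there (C#-E-G) is diminished, so it is ii°.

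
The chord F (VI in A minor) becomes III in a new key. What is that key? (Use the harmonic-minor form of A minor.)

The numeral III denotes a major triad on scale degree 3. With F on degree 3, the tonic of the new key is D.
Degree 3 carries a major triad in natural-minor keys, so the destination is D minor.
Check: the diatonic triads of D minor (natural minor) are Dm (i), Edim (ii°), F (III), Gm (iv), Am (v), Bb (VI), C (VII) — F is indeed III.

D minor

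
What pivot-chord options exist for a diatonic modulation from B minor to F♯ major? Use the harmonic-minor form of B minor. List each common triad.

F♯

Triads in B minor (harmonic minor): B minor (i), C♯ diminished (ii°), D augmented (III+), E minor (iv), F♯ major (V), G major (VI), A♯ diminished (vii°).
Triads in F♯ major: F♯ major (I), G♯ minor (ii), A♯ minor (iii), B major (IV), C♯ major (V), D♯ minor (vi), E♯ diminished (vii°).
Shared triads with their functions: F♯ major (V in B minor, I in F♯ major).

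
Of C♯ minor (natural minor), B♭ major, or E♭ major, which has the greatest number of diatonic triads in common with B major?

C♯ minor

Triads of B major: B (I), C♯m (ii), D♯m (iii), E (IV), F♯ (V), G♯m (vi), A♯dim (vii°).
C♯ minor (natural minor) shares 4: B, C♯m, E, G♯m.
B♭ major shares 0: none.
E♭ major shares 0: none.
The most common triads (4) are shared with C♯ minor.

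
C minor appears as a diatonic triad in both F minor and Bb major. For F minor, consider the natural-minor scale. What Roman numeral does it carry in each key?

The scale of F minor (natural minor) is F G Ab Bb C Db Eb; C is degree 5, and the triad built there (C-Eb-G) is minor, so it is v.
The scale of Bb major is Bb C D Eb F G A; C is degree 2, and the triad built there (C-Eb-G) is minor, so it is ii.

v in F minor; ii in Bb major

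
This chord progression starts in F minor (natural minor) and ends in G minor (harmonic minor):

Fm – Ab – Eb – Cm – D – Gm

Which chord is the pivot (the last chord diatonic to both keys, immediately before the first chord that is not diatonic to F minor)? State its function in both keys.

Cm — v in F minor, iv in G minor

Chords diatonic to F minor: Fm, Gdim, Ab, Bbm, Cm, Db, Eb.
Reading the progression, the first chord not in that set is D, so the modulation leaves F minor there.
The chord immediately before D is Cm, which is diatonic to both keys: v in F minor and iv in G minor.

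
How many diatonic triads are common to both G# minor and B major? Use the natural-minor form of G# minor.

7

Diatonic triads of G# minor (natural minor): G#m (i), A#dim (ii°), B (III), C#m (iv), D#m (v), E (VI), F# (VII).
Diatonic triads of B major: B (I), C#m (ii), D#m (iii), E (IV), F# (V), G#m (vi), A#dim (vii°).
Matching root and quality in both lists: G#m, A#dim, B, C#m, D#m, E, F#.
That gives 7 common triads.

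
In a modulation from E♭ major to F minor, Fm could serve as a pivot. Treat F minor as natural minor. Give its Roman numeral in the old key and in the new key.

ii in E♭ major; i in F minor

The scale of E♭ major is E♭ F G A♭ B♭ C D; F is degree 2, and the triad built there (F-A♭-C) is minor, so it is ii.
The scale of F minor (natural minor) is F G A♭ B♭ C D♭ E♭; F is degree 1, and the triad built there (F-A♭-C) is minor, so it is i.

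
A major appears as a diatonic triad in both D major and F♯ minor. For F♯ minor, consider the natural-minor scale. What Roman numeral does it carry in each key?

The scale of D major is D E F♯ G A B C♯; A is degree 5, and the triad built there (A-C♯-E) is major, so it is V.
The scale of F♯ minor (natural minor) is F♯ G♯ A B C♯ D E; A is degree 3, and the triad built there (A-C♯-E) is major, so it is III.

V in D major; III in F♯ minor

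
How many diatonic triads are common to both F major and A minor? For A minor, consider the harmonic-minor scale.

3

Diatonic triads of F major: F (I), Gm (ii), Am (iii), Bb (IV), C (V), Dm (vi), Edim (vii°).
Diatonic triads of A minor (harmonic minor): Am (i), Bdim (ii°), Caug (III+), Dm (iv), E (V), F (VI), G#dim (vii°).
Matching root and quality in both lists: F, Am, Dm.
That gives 3 common triads.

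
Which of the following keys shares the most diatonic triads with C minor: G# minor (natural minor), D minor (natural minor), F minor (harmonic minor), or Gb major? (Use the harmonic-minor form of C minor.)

Triads of C minor (harmonic minor): C minor (i), D diminished (ii°), Eb augmented (III+), F minor (iv), G major (V), Ab major (VI), B diminished (vii°).
G# minor (natural minor) shares 0: none.
D minor (natural minor) shares 0: none.
F minor (harmonic minor) shares 1: Fm.
Gb major shares 0: none.
The most common triads (1) are shared with F minor.

F minor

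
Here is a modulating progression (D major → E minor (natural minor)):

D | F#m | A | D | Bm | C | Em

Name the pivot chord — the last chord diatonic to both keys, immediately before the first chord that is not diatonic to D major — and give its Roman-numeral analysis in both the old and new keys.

Bm — vi in D major, v in E minor

Chords diatonic to D major: D, Em, F#m, G, A, Bm, C#dim.
Reading the progression, the first chord not in that set is C, so the modulation leaves D major there.
The chord immediately before C is Bm, which is diatonic to both keys: vi in D major and v in E minor.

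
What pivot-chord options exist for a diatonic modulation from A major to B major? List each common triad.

Triads in A major: A (I), Bm (ii), C#m (iii), D (IV), E (V), F#m (vi), G#dim (vii°).
Triads in B major: B (I), C#m (ii), D#m (iii), E (IV), F# (V), G#m (vi), A#dim (vii°).
Shared triads with their functions: C#m (iii in A major, ii in B major); E (V in A major, IV in B major).

C#m, E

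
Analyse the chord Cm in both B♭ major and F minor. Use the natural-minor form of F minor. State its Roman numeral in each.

The scale of B♭ major is B♭ C D E♭ F G A; C is degree 2, and the triad built there (C-E♭-G) is minor, so it is ii.
The scale of F minor (natural minor) is F G A♭ B♭ C D♭ E♭; C is degree 5, and the triad built there (C-E♭-G) is minor, so it is v.

ii in B♭ major; v in F minor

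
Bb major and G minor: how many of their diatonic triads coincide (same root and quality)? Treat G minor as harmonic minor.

Diatonic triads of Bb major: Bb (I), Cm (ii), Dm (iii), Eb (IV), F (V), Gm (vi), Adim (vii°).
Diatonic triads of G minor (harmonic minor): Gm (i), Adim (ii°), Bbaug (III+), Cm (iv), D (V), Eb (VI), F#dim (vii°).
Matching root and quality in both lists: Cm, Eb, Gm, Adim.
That gives 4 common triads.

4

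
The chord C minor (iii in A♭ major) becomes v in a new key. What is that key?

The numeral v denotes a minor triad on scale degree 5. With C on degree 5, the tonic of the new key is F.
Degree 5 carries a minor triad in natural-minor keys, so the destination is F minor.
Check: the diatonic triads of F minor (natural minor) are Fm (i), Gdim (ii°), A♭ (III), B♭m (iv), Cm (v), D♭ (VI), E♭ (VII) — C minor is indeed v.

F minor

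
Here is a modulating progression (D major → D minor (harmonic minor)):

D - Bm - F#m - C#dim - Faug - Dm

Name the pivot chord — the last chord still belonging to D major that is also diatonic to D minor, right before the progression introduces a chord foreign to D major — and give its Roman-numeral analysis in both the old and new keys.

Chords diatonic to D major: D, Em, F#m, G, A, Bm, C#dim.
Reading the progression, the first chord not in that set is Faug, so the modulation leaves D major there.
The chord immediately before Faug is C#dim, which is diatonic to both keys: vii° in D major and vii° in D minor.

C#dim — vii° in D major, vii° in D minor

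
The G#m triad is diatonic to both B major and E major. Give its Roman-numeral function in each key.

The scale of B major is B C# D# E F# G# A#; G# is degree 6, and the triad built there (G#-B-D#) is minor, so it is vi.
The scale of E major is E F# G# A B C# D#; G# is degree 3, and the triad built there (G#-B-D#) is minor, so it is iii.

vi in B major; iii in E major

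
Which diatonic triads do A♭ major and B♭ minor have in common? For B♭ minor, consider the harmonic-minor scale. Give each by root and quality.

Triads in A♭ major: A♭ (I), B♭m (ii), Cm (iii), D♭ (IV), E♭ (V), Fm (vi), Gdim (vii°).
Triads in B♭ minor (harmonic minor): B♭m (i), Cdim (ii°), D♭aug (III+), E♭m (iv), F (V), G♭ (VI), Adim (vii°).
Shared triads with their functions: B♭m (ii in A♭ major, i in B♭ minor).

B♭m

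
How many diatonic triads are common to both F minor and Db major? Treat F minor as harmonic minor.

Diatonic triads of F minor (harmonic minor): Fm (i), Gdim (ii°), Abaug (III+), Bbm (iv), C (V), Db (VI), Edim (vii°).
Diatonic triads of Db major: Db (I), Ebm (ii), Fm (iii), Gb (IV), Ab (V), Bbm (vi), Cdim (vii°).
Matching root and quality in both lists: Fm, Bbm, Db.
That gives 3 common triads.

3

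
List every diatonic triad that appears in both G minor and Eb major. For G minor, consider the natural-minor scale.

Gm, Bb, Cm, Eb

Triads in G minor (natural minor): Gm (i), Adim (ii°), Bb (III), Cm (iv), Dm (v), Eb (VI), F (VII).
Triads in Eb major: Eb (I), Fm (ii), Gm (iii), Ab (IV), Bb (V), Cm (vi), Ddim (vii°).
Shared triads with their functions: Gm (i in G minor, iii in Eb major); Bb (III in G minor, V in Eb major); Cm (iv in G minor, vi in Eb major); Eb (VI in G minor, I in Eb major).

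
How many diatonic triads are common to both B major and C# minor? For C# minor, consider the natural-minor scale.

Diatonic triads of B major: B (I), C#m (ii), D#m (iii), E (IV), F# (V), G#m (vi), A#dim (vii°).
Diatonic triads of C# minor (natural minor): C#m (i), D#dim (ii°), E (III), F#m (iv), G#m (v), A (VI), B (VII).
Matching root and quality in both lists: B, C#m, E, G#m.
That gives 4 common triads.

4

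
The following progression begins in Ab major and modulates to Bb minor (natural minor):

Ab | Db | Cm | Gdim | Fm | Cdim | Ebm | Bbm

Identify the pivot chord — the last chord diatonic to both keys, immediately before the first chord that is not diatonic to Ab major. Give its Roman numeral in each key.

Chords diatonic to Ab major: Ab, Bbm, Cm, Db, Eb, Fm, Gdim.
Reading the progression, the first chord not in that set is Cdim, so the modulation leaves Ab major there.
The chord immediately before Cdim is Fm, which is diatonic to both keys: vi in Ab major and v in Bb minor.

Fm — vi in Ab major, v in Bb minor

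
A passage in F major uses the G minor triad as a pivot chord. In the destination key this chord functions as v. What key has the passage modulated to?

The numeral v denotes a minor triad on scale degree 5. With G on degree 5, the tonic of the new key is C.
Degree 5 carries a minor triad in natural-minor keys, so the destination is C minor.
Check: the diatonic triads of C minor (natural minor) are Cm (i), Ddim (ii°), Eb (III), Fm (iv), Gm (v), Ab (VI), Bb (VII) — G minor is indeed v.

C minor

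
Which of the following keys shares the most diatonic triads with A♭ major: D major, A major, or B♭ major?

Triads of A♭ major: A♭ (I), B♭m (ii), Cm (iii), D♭ (IV), E♭ (V), Fm (vi), Gdim (vii°).
D major shares 0: none.
A major shares 0: none.
B♭ major shares 2: Cm, E♭.
The most common triads (2) are shared with B♭ major.

B♭ major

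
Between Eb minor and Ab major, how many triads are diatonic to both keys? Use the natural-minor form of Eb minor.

Diatonic triads of Eb minor (natural minor): Eb minor (i), F diminished (ii°), Gb major (III), Ab minor (iv), Bb minor (v), Cb major (VI), Db major (VII).
Diatonic triads of Ab major: Ab major (I), Bb minor (ii), C minor (iii), Db major (IV), Eb major (V), F minor (vi), G diminished (vii°).
Matching root and quality in both lists: Bb minor, Db major.
That gives 2 common triads.

2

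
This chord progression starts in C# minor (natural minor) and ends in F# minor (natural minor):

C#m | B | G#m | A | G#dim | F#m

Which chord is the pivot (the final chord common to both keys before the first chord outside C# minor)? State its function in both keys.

A — VI in C# minor, III in F# minor

Chords diatonic to C# minor: C#m, D#dim, E, F#m, G#m, A, B.
Reading the progression, the first chord not in that set is G#dim, so the modulation leaves C# minor there.
The chord immediately before G#dim is A, which is diatonic to both keys: VI in C# minor and III in F# minor.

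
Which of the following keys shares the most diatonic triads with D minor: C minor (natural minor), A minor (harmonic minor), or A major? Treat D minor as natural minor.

A minor

Triads of D minor (natural minor): D minor (i), E diminished (ii°), F major (III), G minor (iv), A minor (v), Bb major (VI), C major (VII).
C minor (natural minor) shares 2: Gm, Bb.
A minor (harmonic minor) shares 3: Dm, F, Am.
A major shares 0: none.
The most common triads (3) are shared with A minor.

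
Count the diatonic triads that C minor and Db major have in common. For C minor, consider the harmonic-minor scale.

Diatonic triads of C minor (harmonic minor): C minor (i), D diminished (ii°), Eb augmented (III+), F minor (iv), G major (V), Ab major (VI), B diminished (vii°).
Diatonic triads of Db major: Db major (I), Eb minor (ii), F minor (iii), Gb major (IV), Ab major (V), Bb minor (vi), C diminished (vii°).
Matching root and quality in both lists: F minor, Ab major.
That gives 2 common triads.

2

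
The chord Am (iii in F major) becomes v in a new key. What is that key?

D minor

The numeral v denotes a minor triad on scale degree 5. With A on degree 5, the tonic of the new key is D.
Degree 5 carries a minor triad in natural-minor keys, so the destination is D minor.
Check: the diatonic triads of D minor (natural minor) are Dm (i), Edim (ii°), F (III), Gm (iv), Am (v), Bb (VI), C (VII) — Am is indeed v.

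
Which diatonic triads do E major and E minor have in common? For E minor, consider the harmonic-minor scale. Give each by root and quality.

Triads in E major: E (I), F♯m (ii), G♯m (iii), A (IV), B (V), C♯m (vi), D♯dim (vii°).
Triads in E minor (harmonic minor): Em (i), F♯dim (ii°), Gaug (III+), Am (iv), B (V), C (VI), D♯dim (vii°).
Shared triads with their functions: B (V in E major, V in E minor); D♯dim (vii° in E major, vii° in E minor).

B, D♯dim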